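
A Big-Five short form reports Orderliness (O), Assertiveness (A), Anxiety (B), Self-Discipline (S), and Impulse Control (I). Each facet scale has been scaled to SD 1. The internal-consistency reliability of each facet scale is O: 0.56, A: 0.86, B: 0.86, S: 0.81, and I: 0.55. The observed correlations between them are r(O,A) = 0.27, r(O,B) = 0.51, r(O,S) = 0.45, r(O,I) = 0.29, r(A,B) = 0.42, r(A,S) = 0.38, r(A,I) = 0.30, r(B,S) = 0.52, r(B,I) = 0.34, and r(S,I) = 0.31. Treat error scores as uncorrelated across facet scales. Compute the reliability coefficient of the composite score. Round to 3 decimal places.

Var(O+A+B+S+I) = 5 + 2·[0.27 + 0.51 + 0.45 + 0.29 + 0.42 + 0.38 + 0.30 + 0.52 + 0.34 + 0.31] = 5 + 7.58 = 12.58.
Because errors are independent across components, Cov(Tᵢ,Tⱼ) = Cov(Xᵢ,Xⱼ); the off-diagonal part of the true-score variance is the same as above.
True-score variance = [0.56 + 0.86 + 0.86 + 0.81 + 0.55] + 7.58 = 3.64 + 7.58 = 11.22.
Reliability = 11.22 / 12.58 = 0.892.

0.892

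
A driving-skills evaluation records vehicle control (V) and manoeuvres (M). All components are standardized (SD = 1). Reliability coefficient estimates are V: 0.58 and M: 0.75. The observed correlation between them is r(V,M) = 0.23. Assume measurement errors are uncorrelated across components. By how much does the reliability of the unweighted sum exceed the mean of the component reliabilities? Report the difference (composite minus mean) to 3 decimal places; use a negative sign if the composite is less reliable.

Var(sum) = 2 + 0.46 = 2.46; true-score variance = 1.33 + 0.46 = 1.79; composite reliability = 0.7276.
Mean component reliability = 0.6650.
Difference = 0.7276 − 0.6650 = 0.063.

0.063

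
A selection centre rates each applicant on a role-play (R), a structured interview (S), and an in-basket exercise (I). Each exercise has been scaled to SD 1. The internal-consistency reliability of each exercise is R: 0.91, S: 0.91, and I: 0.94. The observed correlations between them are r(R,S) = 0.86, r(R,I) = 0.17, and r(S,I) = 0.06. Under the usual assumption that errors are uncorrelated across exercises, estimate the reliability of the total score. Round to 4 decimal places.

0.9537

Var(R+S+I) = 3 + 2·[0.86 + 0.17 + 0.06] = 3 + 2.18 = 5.18.
Under uncorrelated errors the observed covariances equal the true-score covariances, so only the own-variance terms attenuate.
True-score variance = [0.91 + 0.91 + 0.94] + 2.18 = 2.76 + 2.18 = 4.94.
Reliability = 4.94 / 5.18 = 0.9537.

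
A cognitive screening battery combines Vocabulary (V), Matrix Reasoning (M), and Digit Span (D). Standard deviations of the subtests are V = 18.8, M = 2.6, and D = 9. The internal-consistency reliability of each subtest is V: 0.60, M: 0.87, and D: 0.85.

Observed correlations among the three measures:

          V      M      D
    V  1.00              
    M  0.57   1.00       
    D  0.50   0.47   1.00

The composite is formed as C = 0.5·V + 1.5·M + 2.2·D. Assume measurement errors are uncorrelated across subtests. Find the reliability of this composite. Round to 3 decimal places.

0.879

Var(C) = 0.5²·18.8² + 1.5²·2.6² + 2.2²·9² + 2·[0.75·18.8·2.6·0.57 + 1.1·18.8·9·0.50 + 3.3·2.6·9·0.47] = 495.61 + 300.499 = 796.109.
Because errors are independent across components, Cov(Tᵢ,Tⱼ) = Cov(Xᵢ,Xⱼ); the off-diagonal part of the true-score variance is the same as above.
True-score variance = [0.5²·18.8²·0.60 + 1.5²·2.6²·0.87 + 2.2²·9²·0.85] + 300.499 = 399.483 + 300.499 = 699.982.
Reliability = 699.982 / 796.109 = 0.879.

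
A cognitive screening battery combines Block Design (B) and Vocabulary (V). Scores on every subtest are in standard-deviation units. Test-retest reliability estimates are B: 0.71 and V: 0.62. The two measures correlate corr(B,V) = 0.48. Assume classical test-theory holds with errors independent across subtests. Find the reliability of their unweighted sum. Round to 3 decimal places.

0.774

Var(B+V) = 2 + 2·[0.48] = 2 + 0.96 = 2.96.
Because errors are independent across components, Cov(Tᵢ,Tⱼ) = Cov(Xᵢ,Xⱼ); the off-diagonal part of the true-score variance is the same as above.
True-score variance = [0.71 + 0.62] + 0.96 = 1.33 + 0.96 = 2.29.
Reliability = 2.29 / 2.96 = 0.774.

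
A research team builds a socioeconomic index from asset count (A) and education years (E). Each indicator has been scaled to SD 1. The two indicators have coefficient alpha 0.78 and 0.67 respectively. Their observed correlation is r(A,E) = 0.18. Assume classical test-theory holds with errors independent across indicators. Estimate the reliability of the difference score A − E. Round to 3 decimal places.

Var(A−E) = 1 + 1 − 2·0.18 = 2 − 0.36 = 1.64.
With uncorrelated errors the cross-covariances are all true-score covariance, so they carry over unchanged; only the diagonal terms shrink to ρᵢσᵢ².
True-score variance = [0.78 + 0.67] − 0.36 = 1.45 − 0.36 = 1.09.
Reliability = 1.09 / 1.64 = 0.665.

0.665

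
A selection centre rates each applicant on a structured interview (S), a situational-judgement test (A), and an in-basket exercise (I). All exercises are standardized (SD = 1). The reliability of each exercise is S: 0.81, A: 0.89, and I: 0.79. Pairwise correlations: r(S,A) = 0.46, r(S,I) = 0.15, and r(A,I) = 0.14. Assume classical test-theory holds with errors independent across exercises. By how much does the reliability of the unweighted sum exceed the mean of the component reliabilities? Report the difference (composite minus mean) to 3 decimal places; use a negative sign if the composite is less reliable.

Var(sum) = 3 + 1.5 = 4.5; true-score variance = 2.49 + 1.5 = 3.99; composite reliability = 0.8867.
Mean component reliability = 0.8300.
Difference = 0.8867 − 0.8300 = 0.057.

0.057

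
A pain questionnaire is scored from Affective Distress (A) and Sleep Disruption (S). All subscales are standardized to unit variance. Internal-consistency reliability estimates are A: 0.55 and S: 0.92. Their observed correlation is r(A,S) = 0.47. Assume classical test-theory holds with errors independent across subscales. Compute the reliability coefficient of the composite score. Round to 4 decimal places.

0.8197

Var(A+S) = 2 + 2·[0.47] = 2 + 0.94 = 2.94.
With uncorrelated errors the cross-covariances are all true-score covariance, so they carry over unchanged; only the diagonal terms shrink to ρᵢσᵢ².
True-score variance = [0.55 + 0.92] + 0.94 = 1.47 + 0.94 = 2.41.
Reliability = 2.41 / 2.94 = 0.8197.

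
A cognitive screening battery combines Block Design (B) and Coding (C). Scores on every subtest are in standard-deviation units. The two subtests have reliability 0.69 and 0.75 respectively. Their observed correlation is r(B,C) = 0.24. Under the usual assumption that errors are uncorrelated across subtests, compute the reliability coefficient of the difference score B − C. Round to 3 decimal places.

Var(B−C) = 1 + 1 − 2·0.24 = 2 − 0.48 = 1.52.
Under uncorrelated errors the observed covariances equal the true-score covariances, so only the own-variance terms attenuate.
True-score variance = [0.69 + 0.75] − 0.48 = 1.44 − 0.48 = 0.96.
Reliability = 0.96 / 1.52 = 0.632.

0.632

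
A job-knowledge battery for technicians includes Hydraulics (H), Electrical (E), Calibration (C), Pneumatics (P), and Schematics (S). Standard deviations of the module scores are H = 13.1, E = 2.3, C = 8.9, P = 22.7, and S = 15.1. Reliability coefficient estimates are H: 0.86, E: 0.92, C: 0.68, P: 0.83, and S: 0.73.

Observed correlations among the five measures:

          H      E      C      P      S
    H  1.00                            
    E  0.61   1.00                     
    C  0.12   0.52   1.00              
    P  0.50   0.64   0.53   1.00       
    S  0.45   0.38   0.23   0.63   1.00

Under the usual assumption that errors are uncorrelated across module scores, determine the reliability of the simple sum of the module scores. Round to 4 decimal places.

Var(H+E+C+P+S) = 13.1² + 2.3² + 8.9² + 22.7² + 15.1² + 2·[13.1·2.3·0.61 + 13.1·8.9·0.12 + 13.1·22.7·0.50 + 13.1·15.1·0.45 + 2.3·8.9·0.52 + 2.3·22.7·0.64 + 2.3·15.1·0.38 + 8.9·22.7·0.53 + 8.9·15.1·0.23 + 22.7·15.1·0.63] = 999.41 + 1362.51 = 2361.92.
Because errors are independent across components, Cov(Tᵢ,Tⱼ) = Cov(Xᵢ,Xⱼ); the off-diagonal part of the true-score variance is the same as above.
True-score variance = [13.1²·0.86 + 2.3²·0.92 + 8.9²·0.68 + 22.7²·0.83 + 15.1²·0.73] + 1362.51 = 800.452 + 1362.51 = 2162.97.
Reliability = 2162.97 / 2361.92 = 0.9158.

0.9158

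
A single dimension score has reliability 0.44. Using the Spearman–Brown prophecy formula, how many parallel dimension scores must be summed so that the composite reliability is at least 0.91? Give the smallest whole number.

13

k ≥ ρ*(1−ρ₁)/(ρ₁(1−ρ*)) = 0.91·0.56 / (0.44·0.09) = 12.869.
Smallest integer k = 13.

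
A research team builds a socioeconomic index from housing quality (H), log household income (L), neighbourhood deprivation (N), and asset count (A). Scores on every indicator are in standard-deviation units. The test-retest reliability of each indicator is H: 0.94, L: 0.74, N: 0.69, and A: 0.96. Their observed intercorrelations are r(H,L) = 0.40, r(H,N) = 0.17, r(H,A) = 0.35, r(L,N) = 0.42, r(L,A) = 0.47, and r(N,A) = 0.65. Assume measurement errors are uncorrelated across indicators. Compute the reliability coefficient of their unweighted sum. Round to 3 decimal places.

0.925

Var(H+L+N+A) = 4 + 2·[0.40 + 0.17 + 0.35 + 0.42 + 0.47 + 0.65] = 4 + 4.92 = 8.92.
Under uncorrelated errors the observed covariances equal the true-score covariances, so only the own-variance terms attenuate.
True-score variance = [0.94 + 0.74 + 0.69 + 0.96] + 4.92 = 3.33 + 4.92 = 8.25.
Reliability = 8.25 / 8.92 = 0.925.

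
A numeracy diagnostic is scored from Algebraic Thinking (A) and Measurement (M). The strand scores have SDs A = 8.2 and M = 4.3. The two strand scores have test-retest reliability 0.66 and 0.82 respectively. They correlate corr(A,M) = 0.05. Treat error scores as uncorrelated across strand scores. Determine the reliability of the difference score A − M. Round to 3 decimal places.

0.681

Var(A−M) = 8.2² + 4.3² − 2·8.2·4.3·0.05 = 85.73 − 3.526 = 82.204.
Under uncorrelated errors the observed covariances equal the true-score covariances, so only the own-variance terms attenuate.
True-score variance = [8.2²·0.66 + 4.3²·0.82] − 3.526 = 59.5402 − 3.526 = 56.0142.
Reliability = 56.0142 / 82.204 = 0.681.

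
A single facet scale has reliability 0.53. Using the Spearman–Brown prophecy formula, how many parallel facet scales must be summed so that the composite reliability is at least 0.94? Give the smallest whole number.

14

k ≥ ρ*(1−ρ₁)/(ρ₁(1−ρ*)) = 0.94·0.47 / (0.53·0.06) = 13.893.
Smallest integer k = 14.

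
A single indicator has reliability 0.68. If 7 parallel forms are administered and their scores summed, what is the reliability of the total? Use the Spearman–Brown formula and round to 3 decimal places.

ρ_k = kρ / (1 + (k−1)ρ) = 7·0.68 / (1 + 6·0.68) = 4.760 / 5.080 = 0.937.

0.937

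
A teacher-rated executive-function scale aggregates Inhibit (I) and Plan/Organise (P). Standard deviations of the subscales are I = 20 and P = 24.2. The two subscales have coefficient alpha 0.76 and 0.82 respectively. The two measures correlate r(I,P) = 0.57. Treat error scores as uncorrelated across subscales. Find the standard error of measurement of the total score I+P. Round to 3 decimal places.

Var(total) = 985.64 + 551.76 = 1537.4.
True-score variance = 784.225 + 551.76 = 1335.98, so reliability = 0.8690.
Error variance = 1537.4 − 1335.98 = 201.415; SEM = √201.415 = 14.192.

14.192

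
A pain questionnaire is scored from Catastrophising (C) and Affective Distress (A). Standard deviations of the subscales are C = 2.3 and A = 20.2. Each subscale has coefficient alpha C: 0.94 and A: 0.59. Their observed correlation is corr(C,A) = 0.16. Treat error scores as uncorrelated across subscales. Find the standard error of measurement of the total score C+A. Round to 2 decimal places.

12.95

Var(total) = 413.33 + 14.8672 = 428.197.
True-score variance = 245.716 + 14.8672 = 260.583, so reliability = 0.6086.
Error variance = 428.197 − 260.583 = 167.614; SEM = √167.614 = 12.95.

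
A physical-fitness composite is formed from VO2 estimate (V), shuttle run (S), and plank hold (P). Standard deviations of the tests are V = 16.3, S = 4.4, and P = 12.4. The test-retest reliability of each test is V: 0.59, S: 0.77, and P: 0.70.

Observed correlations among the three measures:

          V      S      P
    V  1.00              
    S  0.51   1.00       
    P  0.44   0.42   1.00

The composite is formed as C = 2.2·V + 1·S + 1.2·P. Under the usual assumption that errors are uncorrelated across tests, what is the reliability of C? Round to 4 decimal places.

Var(C) = 2.2²·16.3² + 4.4² + 1.2²·12.4² + 2·[2.2·16.3·4.4·0.51 + 2.64·16.3·12.4·0.44 + 1.2·4.4·12.4·0.42] = 1526.71 + 685.501 = 2212.22.
With uncorrelated errors the cross-covariances are all true-score covariance, so they carry over unchanged; only the diagonal terms shrink to ρᵢσᵢ².
True-score variance = [2.2²·16.3²·0.59 + 4.4²·0.77 + 1.2²·12.4²·0.70] + 685.501 = 928.602 + 685.501 = 1614.1.
Reliability = 1614.1 / 2212.22 = 0.7296.

0.7296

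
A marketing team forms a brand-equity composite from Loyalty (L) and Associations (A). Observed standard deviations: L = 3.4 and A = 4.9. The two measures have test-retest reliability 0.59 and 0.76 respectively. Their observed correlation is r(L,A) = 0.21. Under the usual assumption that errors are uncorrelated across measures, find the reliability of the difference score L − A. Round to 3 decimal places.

0.632

Var(L−A) = 3.4² + 4.9² − 2·3.4·4.9·0.21 = 35.57 − 6.9972 = 28.5728.
Under uncorrelated errors the observed covariances equal the true-score covariances, so only the own-variance terms attenuate.
True-score variance = [3.4²·0.59 + 4.9²·0.76] − 6.9972 = 25.068 − 6.9972 = 18.0708.
Reliability = 18.0708 / 28.5728 = 0.632.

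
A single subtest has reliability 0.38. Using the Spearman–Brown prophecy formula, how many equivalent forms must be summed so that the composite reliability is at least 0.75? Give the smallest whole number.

k ≥ ρ*(1−ρ₁)/(ρ₁(1−ρ*)) = 0.75·0.62 / (0.38·0.25) = 4.895.
Smallest integer k = 5.

5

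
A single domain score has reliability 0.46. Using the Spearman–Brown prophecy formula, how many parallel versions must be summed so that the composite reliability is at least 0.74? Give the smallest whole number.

4

k ≥ ρ*(1−ρ₁)/(ρ₁(1−ρ*)) = 0.74·0.54 / (0.46·0.26) = 3.341.
Smallest integer k = 4.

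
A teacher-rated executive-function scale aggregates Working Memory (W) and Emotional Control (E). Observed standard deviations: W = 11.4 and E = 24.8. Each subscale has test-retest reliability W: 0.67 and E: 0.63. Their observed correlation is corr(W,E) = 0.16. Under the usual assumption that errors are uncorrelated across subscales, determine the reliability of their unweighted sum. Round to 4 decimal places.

0.6763

Var(W+E) = 11.4² + 24.8² + 2·[11.4·24.8·0.16] = 745 + 90.4704 = 835.47.
Because errors are independent across components, Cov(Tᵢ,Tⱼ) = Cov(Xᵢ,Xⱼ); the off-diagonal part of the true-score variance is the same as above.
True-score variance = [11.4²·0.67 + 24.8²·0.63] + 90.4704 = 474.548 + 90.4704 = 565.019.
Reliability = 565.019 / 835.47 = 0.6763.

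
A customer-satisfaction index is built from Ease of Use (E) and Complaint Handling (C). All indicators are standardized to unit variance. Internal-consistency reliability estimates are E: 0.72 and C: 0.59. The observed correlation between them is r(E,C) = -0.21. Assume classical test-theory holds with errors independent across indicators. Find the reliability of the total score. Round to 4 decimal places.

0.5633

Var(E+C) = 2 + 2·[(-0.21)] = 2 − 0.42 = 1.58.
With uncorrelated errors the cross-covariances are all true-score covariance, so they carry over unchanged; only the diagonal terms shrink to ρᵢσᵢ².
True-score variance = [0.72 + 0.59] − 0.42 = 1.31 − 0.42 = 0.89.
Reliability = 0.89 / 1.58 = 0.5633.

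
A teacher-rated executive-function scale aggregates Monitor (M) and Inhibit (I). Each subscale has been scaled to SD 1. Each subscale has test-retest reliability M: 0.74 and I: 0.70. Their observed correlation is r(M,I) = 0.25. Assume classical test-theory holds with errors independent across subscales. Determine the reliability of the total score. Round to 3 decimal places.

Var(M+I) = 2 + 2·[0.25] = 2 + 0.5 = 2.5.
Because errors are independent across components, Cov(Tᵢ,Tⱼ) = Cov(Xᵢ,Xⱼ); the off-diagonal part of the true-score variance is the same as above.
True-score variance = [0.74 + 0.70] + 0.5 = 1.44 + 0.5 = 1.94.
Reliability = 1.94 / 2.5 = 0.776.

0.776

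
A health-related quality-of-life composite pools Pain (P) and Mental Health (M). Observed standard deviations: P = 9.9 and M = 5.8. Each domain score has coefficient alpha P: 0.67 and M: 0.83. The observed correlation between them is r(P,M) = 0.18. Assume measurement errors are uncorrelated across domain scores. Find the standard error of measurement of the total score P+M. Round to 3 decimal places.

6.169

Var(total) = 131.65 + 20.6712 = 152.321.
True-score variance = 93.5879 + 20.6712 = 114.259, so reliability = 0.7501.
Error variance = 152.321 − 114.259 = 38.0621; SEM = √38.0621 = 6.169.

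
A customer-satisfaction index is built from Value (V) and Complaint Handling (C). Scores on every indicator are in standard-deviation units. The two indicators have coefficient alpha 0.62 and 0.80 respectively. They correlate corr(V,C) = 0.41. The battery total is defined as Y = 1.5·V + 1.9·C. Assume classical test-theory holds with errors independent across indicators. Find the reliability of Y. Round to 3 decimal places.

Var(Y) = 1.5² + 1.9² + 2·[2.85·0.41] = 5.86 + 2.337 = 8.197.
With uncorrelated errors the cross-covariances are all true-score covariance, so they carry over unchanged; only the diagonal terms shrink to ρᵢσᵢ².
True-score variance = [1.5²·0.62 + 1.9²·0.80] + 2.337 = 4.283 + 2.337 = 6.62.
Reliability = 6.62 / 8.197 = 0.808.

0.808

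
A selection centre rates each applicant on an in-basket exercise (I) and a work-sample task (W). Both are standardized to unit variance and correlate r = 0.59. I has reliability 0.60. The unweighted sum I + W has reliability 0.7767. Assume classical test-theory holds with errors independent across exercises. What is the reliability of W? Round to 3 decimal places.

0.690

Var(I+W) = 2 + 2·0.59 = 3.180.
True-score variance = ρ_I + ρ_W + 2·0.59, so 0.7767 = (0.60 + ρ_W + 1.18) / 3.180.
ρ_W = 0.7767·3.180 − 0.60 − 1.18 = 0.690.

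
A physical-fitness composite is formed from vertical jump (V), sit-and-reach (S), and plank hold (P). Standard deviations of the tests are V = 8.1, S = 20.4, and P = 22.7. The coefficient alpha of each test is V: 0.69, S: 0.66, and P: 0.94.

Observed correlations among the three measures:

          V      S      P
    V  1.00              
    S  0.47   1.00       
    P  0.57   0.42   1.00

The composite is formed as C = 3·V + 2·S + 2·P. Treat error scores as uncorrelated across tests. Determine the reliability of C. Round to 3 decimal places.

0.892

Var(C) = 3²·8.1² + 2²·20.4² + 2²·22.7² + 2·[6·8.1·20.4·0.47 + 6·8.1·22.7·0.57 + 4·20.4·22.7·0.42] = 4316.29 + 3745.57 = 8061.86.
With uncorrelated errors the cross-covariances are all true-score covariance, so they carry over unchanged; only the diagonal terms shrink to ρᵢσᵢ².
True-score variance = [3²·8.1²·0.69 + 2²·20.4²·0.66 + 2²·22.7²·0.94] + 3745.57 = 3443.59 + 3745.57 = 7189.16.
Reliability = 7189.16 / 8061.86 = 0.892.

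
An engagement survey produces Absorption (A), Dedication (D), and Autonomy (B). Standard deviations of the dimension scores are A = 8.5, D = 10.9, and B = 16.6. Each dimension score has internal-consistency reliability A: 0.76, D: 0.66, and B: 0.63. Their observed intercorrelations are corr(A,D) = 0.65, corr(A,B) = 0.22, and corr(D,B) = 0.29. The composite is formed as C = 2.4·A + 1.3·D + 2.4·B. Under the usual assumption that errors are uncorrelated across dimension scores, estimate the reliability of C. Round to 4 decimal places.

Var(C) = 2.4²·8.5² + 1.3²·10.9² + 2.4²·16.6² + 2·[3.12·8.5·10.9·0.65 + 5.76·8.5·16.6·0.22 + 3.12·10.9·16.6·0.29] = 2204.17 + 1060.82 = 3265.
Under uncorrelated errors the observed covariances equal the true-score covariances, so only the own-variance terms attenuate.
True-score variance = [2.4²·8.5²·0.76 + 1.3²·10.9²·0.66 + 2.4²·16.6²·0.63] + 1060.82 = 1448.75 + 1060.82 = 2509.58.
Reliability = 2509.58 / 3265 = 0.7686.

0.7686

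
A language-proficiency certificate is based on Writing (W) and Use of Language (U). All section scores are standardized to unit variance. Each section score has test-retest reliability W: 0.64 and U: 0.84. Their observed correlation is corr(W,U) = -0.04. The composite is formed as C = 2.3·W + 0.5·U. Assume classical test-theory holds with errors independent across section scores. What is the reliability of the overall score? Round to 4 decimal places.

Var(C) = 2.3² + 0.5² + 2·[1.15·(-0.04)] = 5.54 − 0.092 = 5.448.
Because errors are independent across components, Cov(Tᵢ,Tⱼ) = Cov(Xᵢ,Xⱼ); the off-diagonal part of the true-score variance is the same as above.
True-score variance = [2.3²·0.64 + 0.5²·0.84] − 0.092 = 3.5956 − 0.092 = 3.5036.
Reliability = 3.5036 / 5.448 = 0.6431.

0.6431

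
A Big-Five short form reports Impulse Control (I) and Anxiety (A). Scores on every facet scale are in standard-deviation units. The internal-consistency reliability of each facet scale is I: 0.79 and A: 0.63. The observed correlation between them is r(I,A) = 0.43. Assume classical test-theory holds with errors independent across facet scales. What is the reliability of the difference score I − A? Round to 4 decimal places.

0.4912

Var(I−A) = 1 + 1 − 2·0.43 = 2 − 0.86 = 1.14.
Under uncorrelated errors the observed covariances equal the true-score covariances, so only the own-variance terms attenuate.
True-score variance = [0.79 + 0.63] − 0.86 = 1.42 − 0.86 = 0.56.
Reliability = 0.56 / 1.14 = 0.4912.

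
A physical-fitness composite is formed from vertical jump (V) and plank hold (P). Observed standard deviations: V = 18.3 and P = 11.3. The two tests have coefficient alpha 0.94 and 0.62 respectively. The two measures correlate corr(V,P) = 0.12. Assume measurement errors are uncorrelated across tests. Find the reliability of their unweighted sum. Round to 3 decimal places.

0.866

Var(V+P) = 18.3² + 11.3² + 2·[18.3·11.3·0.12] = 462.58 + 49.6296 = 512.21.
Under uncorrelated errors the observed covariances equal the true-score covariances, so only the own-variance terms attenuate.
True-score variance = [18.3²·0.94 + 11.3²·0.62] + 49.6296 = 393.964 + 49.6296 = 443.594.
Reliability = 443.594 / 512.21 = 0.866.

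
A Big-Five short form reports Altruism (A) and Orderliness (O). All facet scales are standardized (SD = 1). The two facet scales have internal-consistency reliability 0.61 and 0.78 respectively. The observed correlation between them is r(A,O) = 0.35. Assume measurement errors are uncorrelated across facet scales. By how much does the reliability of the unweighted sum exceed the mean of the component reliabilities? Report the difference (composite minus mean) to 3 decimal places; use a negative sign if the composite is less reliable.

0.079

Var(sum) = 2 + 0.7 = 2.7; true-score variance = 1.39 + 0.7 = 2.09; composite reliability = 0.7741.
Mean component reliability = 0.6950.
Difference = 0.7741 − 0.6950 = 0.079.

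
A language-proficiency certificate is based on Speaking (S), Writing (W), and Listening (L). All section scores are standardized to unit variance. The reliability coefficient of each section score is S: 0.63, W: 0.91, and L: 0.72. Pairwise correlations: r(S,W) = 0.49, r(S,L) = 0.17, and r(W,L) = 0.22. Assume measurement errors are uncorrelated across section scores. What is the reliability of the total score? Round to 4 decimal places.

0.8445

Var(S+W+L) = 3 + 2·[0.49 + 0.17 + 0.22] = 3 + 1.76 = 4.76.
With uncorrelated errors the cross-covariances are all true-score covariance, so they carry over unchanged; only the diagonal terms shrink to ρᵢσᵢ².
True-score variance = [0.63 + 0.91 + 0.72] + 1.76 = 2.26 + 1.76 = 4.02.
Reliability = 4.02 / 4.76 = 0.8445.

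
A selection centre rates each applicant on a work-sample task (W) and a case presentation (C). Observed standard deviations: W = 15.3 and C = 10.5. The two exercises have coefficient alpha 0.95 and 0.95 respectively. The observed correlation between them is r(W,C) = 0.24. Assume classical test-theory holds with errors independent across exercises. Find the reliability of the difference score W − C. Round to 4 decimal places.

0.9356

Var(W−C) = 15.3² + 10.5² − 2·15.3·10.5·0.24 = 344.34 − 77.112 = 267.228.
With uncorrelated errors the cross-covariances are all true-score covariance, so they carry over unchanged; only the diagonal terms shrink to ρᵢσᵢ².
True-score variance = [15.3²·0.95 + 10.5²·0.95] − 77.112 = 327.123 − 77.112 = 250.011.
Reliability = 250.011 / 267.228 = 0.9356.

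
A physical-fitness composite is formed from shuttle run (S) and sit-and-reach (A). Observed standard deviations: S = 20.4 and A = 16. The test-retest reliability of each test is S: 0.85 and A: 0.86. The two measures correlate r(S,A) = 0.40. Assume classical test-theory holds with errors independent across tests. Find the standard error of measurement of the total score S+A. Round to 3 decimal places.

9.913

Var(total) = 672.16 + 261.12 = 933.28.
True-score variance = 573.896 + 261.12 = 835.016, so reliability = 0.8947.
Error variance = 933.28 − 835.016 = 98.264; SEM = √98.264 = 9.913.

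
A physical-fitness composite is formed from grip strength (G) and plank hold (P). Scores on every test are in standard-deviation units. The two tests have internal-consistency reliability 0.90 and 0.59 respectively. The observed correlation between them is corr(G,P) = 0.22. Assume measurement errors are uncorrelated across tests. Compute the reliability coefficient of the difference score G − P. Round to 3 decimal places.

0.673

Var(G−P) = 1 + 1 − 2·0.22 = 2 − 0.44 = 1.56.
With uncorrelated errors the cross-covariances are all true-score covariance, so they carry over unchanged; only the diagonal terms shrink to ρᵢσᵢ².
True-score variance = [0.90 + 0.59] − 0.44 = 1.49 − 0.44 = 1.05.
Reliability = 1.05 / 1.56 = 0.673.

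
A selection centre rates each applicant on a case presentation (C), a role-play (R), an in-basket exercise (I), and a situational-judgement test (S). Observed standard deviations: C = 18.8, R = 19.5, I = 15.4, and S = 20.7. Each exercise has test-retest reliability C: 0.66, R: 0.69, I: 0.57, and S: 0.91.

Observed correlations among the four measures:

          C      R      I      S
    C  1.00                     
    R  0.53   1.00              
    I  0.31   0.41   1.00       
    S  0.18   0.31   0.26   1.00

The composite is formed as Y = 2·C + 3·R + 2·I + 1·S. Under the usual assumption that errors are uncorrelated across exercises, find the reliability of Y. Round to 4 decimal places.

Var(Y) = 2²·18.8² + 3²·19.5² + 2²·15.4² + 20.7² + 2·[6·18.8·19.5·0.53 + 4·18.8·15.4·0.31 + 2·18.8·20.7·0.18 + 6·19.5·15.4·0.41 + 3·19.5·20.7·0.31 + 2·15.4·20.7·0.26] = 6213.14 + 5889.58 = 12102.7.
Under uncorrelated errors the observed covariances equal the true-score covariances, so only the own-variance terms attenuate.
True-score variance = [2²·18.8²·0.66 + 3²·19.5²·0.69 + 2²·15.4²·0.57 + 20.7²·0.91] + 5889.58 = 4225.08 + 5889.58 = 10114.7.
Reliability = 10114.7 / 12102.7 = 0.8357.

0.8357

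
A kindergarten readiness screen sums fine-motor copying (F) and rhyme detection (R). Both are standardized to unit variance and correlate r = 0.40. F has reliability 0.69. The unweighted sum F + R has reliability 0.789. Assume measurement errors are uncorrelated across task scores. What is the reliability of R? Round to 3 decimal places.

0.719

Var(F+R) = 2 + 2·0.40 = 2.800.
True-score variance = ρ_F + ρ_R + 2·0.40, so 0.789 = (0.69 + ρ_R + 0.80) / 2.800.
ρ_R = 0.789·2.800 − 0.69 − 0.80 = 0.719.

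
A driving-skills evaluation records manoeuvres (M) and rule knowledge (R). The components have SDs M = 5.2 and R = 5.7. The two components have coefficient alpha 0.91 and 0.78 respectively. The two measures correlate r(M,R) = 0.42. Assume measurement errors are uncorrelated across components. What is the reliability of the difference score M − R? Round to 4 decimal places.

0.7233

Var(M−R) = 5.2² + 5.7² − 2·5.2·5.7·0.42 = 59.53 − 24.8976 = 34.6324.
With uncorrelated errors the cross-covariances are all true-score covariance, so they carry over unchanged; only the diagonal terms shrink to ρᵢσᵢ².
True-score variance = [5.2²·0.91 + 5.7²·0.78] − 24.8976 = 49.9486 − 24.8976 = 25.051.
Reliability = 25.051 / 34.6324 = 0.7233.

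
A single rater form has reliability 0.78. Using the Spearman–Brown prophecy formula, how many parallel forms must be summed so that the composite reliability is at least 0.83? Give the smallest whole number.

2

k ≥ ρ*(1−ρ₁)/(ρ₁(1−ρ*)) = 0.83·0.22 / (0.78·0.17) = 1.377.
Smallest integer k = 2.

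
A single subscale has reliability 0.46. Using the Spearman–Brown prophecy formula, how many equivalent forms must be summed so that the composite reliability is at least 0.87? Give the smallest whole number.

8

k ≥ ρ*(1−ρ₁)/(ρ₁(1−ρ*)) = 0.87·0.54 / (0.46·0.13) = 7.856.
Smallest integer k = 8.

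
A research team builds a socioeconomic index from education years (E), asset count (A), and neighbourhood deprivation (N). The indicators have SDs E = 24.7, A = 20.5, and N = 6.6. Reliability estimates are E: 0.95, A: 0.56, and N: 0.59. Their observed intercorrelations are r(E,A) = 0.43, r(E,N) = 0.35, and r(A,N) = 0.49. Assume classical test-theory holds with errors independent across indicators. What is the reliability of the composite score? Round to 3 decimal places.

0.867

Var(E+A+N) = 24.7² + 20.5² + 6.6² + 2·[24.7·20.5·0.43 + 24.7·6.6·0.35 + 20.5·6.6·0.49] = 1073.9 + 682.169 = 1756.07.
Under uncorrelated errors the observed covariances equal the true-score covariances, so only the own-variance terms attenuate.
True-score variance = [24.7²·0.95 + 20.5²·0.56 + 6.6²·0.59] + 682.169 = 840.626 + 682.169 = 1522.79.
Reliability = 1522.79 / 1756.07 = 0.867.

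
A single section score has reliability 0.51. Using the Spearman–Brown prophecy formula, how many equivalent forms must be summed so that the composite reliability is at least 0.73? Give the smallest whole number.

k ≥ ρ*(1−ρ₁)/(ρ₁(1−ρ*)) = 0.73·0.49 / (0.51·0.27) = 2.598.
Smallest integer k = 3.

3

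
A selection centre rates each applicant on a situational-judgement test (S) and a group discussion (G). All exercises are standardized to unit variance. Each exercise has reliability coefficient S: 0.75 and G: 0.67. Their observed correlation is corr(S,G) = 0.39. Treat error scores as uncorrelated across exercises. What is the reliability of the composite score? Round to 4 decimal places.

0.7914

Var(S+G) = 2 + 2·[0.39] = 2 + 0.78 = 2.78.
Because errors are independent across components, Cov(Tᵢ,Tⱼ) = Cov(Xᵢ,Xⱼ); the off-diagonal part of the true-score variance is the same as above.
True-score variance = [0.75 + 0.67] + 0.78 = 1.42 + 0.78 = 2.2.
Reliability = 2.2 / 2.78 = 0.7914.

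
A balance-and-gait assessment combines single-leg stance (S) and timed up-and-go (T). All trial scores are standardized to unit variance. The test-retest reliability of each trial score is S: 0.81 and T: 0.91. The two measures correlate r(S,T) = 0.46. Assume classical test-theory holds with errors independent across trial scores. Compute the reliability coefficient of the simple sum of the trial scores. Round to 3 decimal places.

0.904

Var(S+T) = 2 + 2·[0.46] = 2 + 0.92 = 2.92.
With uncorrelated errors the cross-covariances are all true-score covariance, so they carry over unchanged; only the diagonal terms shrink to ρᵢσᵢ².
True-score variance = [0.81 + 0.91] + 0.92 = 1.72 + 0.92 = 2.64.
Reliability = 2.64 / 2.92 = 0.904.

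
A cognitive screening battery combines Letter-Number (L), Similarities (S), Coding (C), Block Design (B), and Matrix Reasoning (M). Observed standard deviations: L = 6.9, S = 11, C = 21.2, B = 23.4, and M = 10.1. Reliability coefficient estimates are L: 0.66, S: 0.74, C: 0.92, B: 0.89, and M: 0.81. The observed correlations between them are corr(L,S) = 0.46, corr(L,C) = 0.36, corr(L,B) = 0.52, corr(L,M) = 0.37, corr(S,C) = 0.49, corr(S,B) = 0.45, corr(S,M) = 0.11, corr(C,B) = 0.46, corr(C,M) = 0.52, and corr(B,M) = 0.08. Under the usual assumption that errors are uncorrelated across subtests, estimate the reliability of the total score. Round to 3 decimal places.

Var(L+S+C+B+M) = 6.9² + 11² + 21.2² + 23.4² + 10.1² + 2·[6.9·11·0.46 + 6.9·21.2·0.36 + 6.9·23.4·0.52 + 6.9·10.1·0.37 + 11·21.2·0.49 + 11·23.4·0.45 + 11·10.1·0.11 + 21.2·23.4·0.46 + 21.2·10.1·0.52 + 23.4·10.1·0.08] = 1267.62 + 1596.17 = 2863.79.
Because errors are independent across components, Cov(Tᵢ,Tⱼ) = Cov(Xᵢ,Xⱼ); the off-diagonal part of the true-score variance is the same as above.
True-score variance = [6.9²·0.66 + 11²·0.74 + 21.2²·0.92 + 23.4²·0.89 + 10.1²·0.81] + 1596.17 = 1104.4 + 1596.17 = 2700.57.
Reliability = 2700.57 / 2863.79 = 0.943.

0.943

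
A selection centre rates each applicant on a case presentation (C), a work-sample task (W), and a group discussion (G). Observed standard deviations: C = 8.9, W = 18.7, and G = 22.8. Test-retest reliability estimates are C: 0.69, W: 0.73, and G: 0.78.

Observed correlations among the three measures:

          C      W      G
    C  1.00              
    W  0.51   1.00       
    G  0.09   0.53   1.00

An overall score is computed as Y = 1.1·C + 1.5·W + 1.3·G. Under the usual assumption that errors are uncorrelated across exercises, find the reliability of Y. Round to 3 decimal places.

Var(Y) = 1.1²·8.9² + 1.5²·18.7² + 1.3²·22.8² + 2·[1.65·8.9·18.7·0.51 + 1.43·8.9·22.8·0.09 + 1.95·18.7·22.8·0.53] = 1761.18 + 1213.62 = 2974.8.
Because errors are independent across components, Cov(Tᵢ,Tⱼ) = Cov(Xᵢ,Xⱼ); the off-diagonal part of the true-score variance is the same as above.
True-score variance = [1.1²·8.9²·0.69 + 1.5²·18.7²·0.73 + 1.3²·22.8²·0.78] + 1213.62 = 1325.75 + 1213.62 = 2539.37.
Reliability = 2539.37 / 2974.8 = 0.854.

0.854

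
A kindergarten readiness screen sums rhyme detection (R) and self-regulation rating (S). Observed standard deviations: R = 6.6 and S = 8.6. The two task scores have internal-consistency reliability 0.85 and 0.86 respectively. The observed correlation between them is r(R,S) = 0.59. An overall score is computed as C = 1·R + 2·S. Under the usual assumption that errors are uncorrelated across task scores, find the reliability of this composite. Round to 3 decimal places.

0.899

Var(C) = 6.6² + 2²·8.6² + 2·[2·6.6·8.6·0.59] = 339.4 + 133.954 = 473.354.
Because errors are independent across components, Cov(Tᵢ,Tⱼ) = Cov(Xᵢ,Xⱼ); the off-diagonal part of the true-score variance is the same as above.
True-score variance = [6.6²·0.85 + 2²·8.6²·0.86] + 133.954 = 291.448 + 133.954 = 425.402.
Reliability = 425.402 / 473.354 = 0.899.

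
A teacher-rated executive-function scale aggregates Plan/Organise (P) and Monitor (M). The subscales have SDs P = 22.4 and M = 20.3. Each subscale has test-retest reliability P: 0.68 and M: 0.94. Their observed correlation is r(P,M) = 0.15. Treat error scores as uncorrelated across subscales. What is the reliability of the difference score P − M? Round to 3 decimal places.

Var(P−M) = 22.4² + 20.3² − 2·22.4·20.3·0.15 = 913.85 − 136.416 = 777.434.
Because errors are independent across components, Cov(Tᵢ,Tⱼ) = Cov(Xᵢ,Xⱼ); the off-diagonal part of the true-score variance is the same as above.
True-score variance = [22.4²·0.68 + 20.3²·0.94] − 136.416 = 728.561 − 136.416 = 592.145.
Reliability = 592.145 / 777.434 = 0.762.

0.762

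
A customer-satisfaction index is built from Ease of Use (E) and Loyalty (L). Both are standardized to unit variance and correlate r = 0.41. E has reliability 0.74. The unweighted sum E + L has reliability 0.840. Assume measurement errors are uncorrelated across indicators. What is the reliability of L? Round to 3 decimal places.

0.809

Var(E+L) = 2 + 2·0.41 = 2.820.
True-score variance = ρ_E + ρ_L + 2·0.41, so 0.840 = (0.74 + ρ_L + 0.82) / 2.820.
ρ_L = 0.840·2.820 − 0.74 − 0.82 = 0.809.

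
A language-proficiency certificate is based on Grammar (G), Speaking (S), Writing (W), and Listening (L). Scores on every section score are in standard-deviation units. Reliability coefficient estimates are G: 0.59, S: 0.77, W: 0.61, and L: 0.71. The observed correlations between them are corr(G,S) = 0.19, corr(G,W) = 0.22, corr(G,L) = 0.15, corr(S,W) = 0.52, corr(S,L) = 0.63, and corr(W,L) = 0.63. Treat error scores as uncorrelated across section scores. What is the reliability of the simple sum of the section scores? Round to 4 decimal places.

0.8479

Var(G+S+W+L) = 4 + 2·[0.19 + 0.22 + 0.15 + 0.52 + 0.63 + 0.63] = 4 + 4.68 = 8.68.
Because errors are independent across components, Cov(Tᵢ,Tⱼ) = Cov(Xᵢ,Xⱼ); the off-diagonal part of the true-score variance is the same as above.
True-score variance = [0.59 + 0.77 + 0.61 + 0.71] + 4.68 = 2.68 + 4.68 = 7.36.
Reliability = 7.36 / 8.68 = 0.8479.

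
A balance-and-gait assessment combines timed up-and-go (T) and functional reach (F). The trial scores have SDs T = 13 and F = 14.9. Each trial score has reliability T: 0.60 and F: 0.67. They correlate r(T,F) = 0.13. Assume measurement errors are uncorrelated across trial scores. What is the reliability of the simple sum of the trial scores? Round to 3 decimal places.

0.681

Var(T+F) = 13² + 14.9² + 2·[13·14.9·0.13] = 391.01 + 50.362 = 441.372.
Under uncorrelated errors the observed covariances equal the true-score covariances, so only the own-variance terms attenuate.
True-score variance = [13²·0.60 + 14.9²·0.67] + 50.362 = 250.147 + 50.362 = 300.509.
Reliability = 300.509 / 441.372 = 0.681.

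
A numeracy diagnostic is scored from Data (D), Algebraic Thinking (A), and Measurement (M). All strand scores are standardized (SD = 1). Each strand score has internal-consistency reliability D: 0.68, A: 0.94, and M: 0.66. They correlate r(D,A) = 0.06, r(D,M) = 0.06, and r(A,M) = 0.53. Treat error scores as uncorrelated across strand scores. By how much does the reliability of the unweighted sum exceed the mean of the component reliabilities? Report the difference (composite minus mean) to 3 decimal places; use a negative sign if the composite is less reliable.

Var(sum) = 3 + 1.3 = 4.3; true-score variance = 2.28 + 1.3 = 3.58; composite reliability = 0.8326.
Mean component reliability = 0.7600.
Difference = 0.8326 − 0.7600 = 0.073.

0.073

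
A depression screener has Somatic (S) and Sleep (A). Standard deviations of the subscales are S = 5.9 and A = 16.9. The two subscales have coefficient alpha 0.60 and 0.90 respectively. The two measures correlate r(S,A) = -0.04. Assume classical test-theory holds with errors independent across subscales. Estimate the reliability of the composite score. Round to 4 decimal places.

0.8640

Var(S+A) = 5.9² + 16.9² + 2·[5.9·16.9·(-0.04)] = 320.42 − 7.9768 = 312.443.
With uncorrelated errors the cross-covariances are all true-score covariance, so they carry over unchanged; only the diagonal terms shrink to ρᵢσᵢ².
True-score variance = [5.9²·0.60 + 16.9²·0.90] − 7.9768 = 277.935 − 7.9768 = 269.958.
Reliability = 269.958 / 312.443 = 0.8640.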